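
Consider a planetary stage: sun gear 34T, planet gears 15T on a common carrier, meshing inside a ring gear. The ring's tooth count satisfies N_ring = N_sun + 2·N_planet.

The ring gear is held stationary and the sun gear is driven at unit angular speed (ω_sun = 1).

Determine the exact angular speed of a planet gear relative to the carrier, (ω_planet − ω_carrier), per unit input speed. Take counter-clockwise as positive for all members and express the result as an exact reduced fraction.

N_ring = 34 + 2·15 = 64
34(ω_s−ω_c) = −64(ω_r−ω_c),  ω_r=0, ω_s=1
34(1−ω_c) = −64(0−ω_c)  ⇒  98ω_c = 34  ⇒  ω_c = 17/49
sun–planet: 34·(1−17/49) = −15·(ω_p−ω_c)  ⇒  ω_p−ω_c = −(34/15)·(32/49) = -1088/735

-1088/735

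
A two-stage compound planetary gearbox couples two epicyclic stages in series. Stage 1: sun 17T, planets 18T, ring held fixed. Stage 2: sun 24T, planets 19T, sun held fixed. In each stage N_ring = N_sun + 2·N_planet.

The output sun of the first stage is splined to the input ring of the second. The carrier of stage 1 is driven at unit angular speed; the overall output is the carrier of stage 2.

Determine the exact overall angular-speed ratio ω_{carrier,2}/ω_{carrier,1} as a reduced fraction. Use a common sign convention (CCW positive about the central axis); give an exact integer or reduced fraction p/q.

Stage 1: N_ring = 17 + 2·18 = 53
Stage 1: 17(ω_s−ω_c) = −53(ω_r−ω_c),  ω_r=0, ω_c=1
Stage 1: ω_s = 1 − (53/17)(0−1) = 70/17
  ⇒ ω_s¹/ω_c¹ = 70/17
Stage 2: N_ring = 24 + 2·19 = 62
Stage 2: 24(ω_s−ω_c) = −62(ω_r−ω_c),  ω_s=0, ω_r=1
Stage 2: 24(0−ω_c) = −62(1−ω_c)  ⇒  86ω_c = 62  ⇒  ω_c = 31/43
  ⇒ ω_c²/ω_r² = 31/43
Coupling ω_r² = ω_s¹ ⇒ overall = 70/17 × 31/43 = 2170/731

2170/731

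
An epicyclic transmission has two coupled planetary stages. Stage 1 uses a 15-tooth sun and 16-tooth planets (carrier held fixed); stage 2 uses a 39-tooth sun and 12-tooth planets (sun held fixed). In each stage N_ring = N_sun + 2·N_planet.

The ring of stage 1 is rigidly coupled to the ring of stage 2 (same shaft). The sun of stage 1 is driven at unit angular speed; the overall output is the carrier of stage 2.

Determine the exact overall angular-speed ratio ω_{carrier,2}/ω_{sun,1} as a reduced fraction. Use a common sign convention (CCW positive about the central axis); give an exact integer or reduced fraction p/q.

-315/1598

Stage 1: N_ring = 15 + 2·16 = 47
Stage 1: 15(ω_s−ω_c) = −47(ω_r−ω_c),  ω_c=0, ω_s=1
Stage 1: ω_r = 0 − (15/47)(1−0) = -15/47
  ⇒ ω_r¹/ω_s¹ = -15/47
Stage 2: N_ring = 39 + 2·12 = 63
Stage 2: 39(ω_s−ω_c) = −63(ω_r−ω_c),  ω_s=0, ω_r=1
Stage 2: 39(0−ω_c) = −63(1−ω_c)  ⇒  102ω_c = 63  ⇒  ω_c = 21/34
  ⇒ ω_c²/ω_r² = 21/34
Coupling ω_r² = ω_r¹ ⇒ overall = -15/47 × 21/34 = -315/1598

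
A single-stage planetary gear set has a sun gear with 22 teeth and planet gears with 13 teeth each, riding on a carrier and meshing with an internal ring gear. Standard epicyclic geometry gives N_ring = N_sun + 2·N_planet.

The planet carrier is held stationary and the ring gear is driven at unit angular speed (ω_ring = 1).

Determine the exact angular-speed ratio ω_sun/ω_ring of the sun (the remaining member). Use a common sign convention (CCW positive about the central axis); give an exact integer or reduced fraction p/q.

-24/11

N_ring = 22 + 2·13 = 48
22(ω_s−ω_c) = −48(ω_r−ω_c),  ω_c=0, ω_r=1
ω_s = 0 − (48/22)(1−0) = -24/11
ω_s/ω_r = -24/11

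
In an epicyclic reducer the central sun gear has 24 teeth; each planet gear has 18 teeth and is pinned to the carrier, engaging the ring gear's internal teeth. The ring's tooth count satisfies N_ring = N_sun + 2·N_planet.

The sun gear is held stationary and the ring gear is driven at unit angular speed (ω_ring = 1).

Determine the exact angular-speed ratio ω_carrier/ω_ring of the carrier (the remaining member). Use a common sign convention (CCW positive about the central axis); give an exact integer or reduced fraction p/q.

5/7

N_ring = 24 + 2·18 = 60
24(ω_s−ω_c) = −60(ω_r−ω_c),  ω_s=0, ω_r=1
24(0−ω_c) = −60(1−ω_c)  ⇒  84ω_c = 60  ⇒  ω_c = 5/7
ω_c/ω_r = 5/7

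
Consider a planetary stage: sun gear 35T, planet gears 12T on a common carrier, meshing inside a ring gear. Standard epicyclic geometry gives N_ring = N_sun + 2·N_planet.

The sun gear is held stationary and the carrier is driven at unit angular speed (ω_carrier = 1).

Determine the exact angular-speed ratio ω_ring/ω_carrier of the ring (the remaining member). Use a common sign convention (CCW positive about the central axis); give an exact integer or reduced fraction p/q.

N_ring = 35 + 2·12 = 59
35(ω_s−ω_c) = −59(ω_r−ω_c),  ω_s=0, ω_c=1
ω_r = 1 − (35/59)(0−1) = 94/59
ω_r/ω_c = 94/59

94/59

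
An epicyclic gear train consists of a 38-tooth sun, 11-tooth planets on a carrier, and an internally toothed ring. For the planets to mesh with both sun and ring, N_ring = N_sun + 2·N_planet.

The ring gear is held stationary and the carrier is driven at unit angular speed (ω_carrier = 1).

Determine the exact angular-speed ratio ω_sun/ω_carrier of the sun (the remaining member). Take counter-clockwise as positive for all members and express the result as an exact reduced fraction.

49/19

N_ring = 38 + 2·11 = 60
38(ω_s−ω_c) = −60(ω_r−ω_c),  ω_r=0, ω_c=1
ω_s = 1 − (60/38)(0−1) = 49/19
ω_s/ω_c = 49/19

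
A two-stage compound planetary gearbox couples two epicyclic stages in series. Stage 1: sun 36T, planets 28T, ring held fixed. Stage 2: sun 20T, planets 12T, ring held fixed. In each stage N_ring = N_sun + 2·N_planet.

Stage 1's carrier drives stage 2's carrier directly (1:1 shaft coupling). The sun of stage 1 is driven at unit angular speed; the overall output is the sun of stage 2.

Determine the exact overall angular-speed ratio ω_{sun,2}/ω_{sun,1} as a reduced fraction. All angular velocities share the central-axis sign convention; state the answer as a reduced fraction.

9/10

Stage 1: N_ring = 36 + 2·28 = 92
Stage 1: 36(ω_s−ω_c) = −92(ω_r−ω_c),  ω_r=0, ω_s=1
Stage 1: 36(1−ω_c) = −92(0−ω_c)  ⇒  128ω_c = 36  ⇒  ω_c = 9/32
  ⇒ ω_c¹/ω_s¹ = 9/32
Stage 2: N_ring = 20 + 2·12 = 44
Stage 2: 20(ω_s−ω_c) = −44(ω_r−ω_c),  ω_r=0, ω_c=1
Stage 2: ω_s = 1 − (44/20)(0−1) = 16/5
  ⇒ ω_s²/ω_c² = 16/5
Coupling ω_c² = ω_c¹ ⇒ overall = 9/32 × 16/5 = 9/10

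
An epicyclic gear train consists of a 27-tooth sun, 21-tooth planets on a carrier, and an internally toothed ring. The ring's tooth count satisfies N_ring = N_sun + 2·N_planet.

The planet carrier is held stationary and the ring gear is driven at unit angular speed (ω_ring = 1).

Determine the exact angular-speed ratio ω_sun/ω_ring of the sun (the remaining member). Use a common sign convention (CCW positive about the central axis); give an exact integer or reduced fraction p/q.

-23/9

N_ring = 27 + 2·21 = 69
27(ω_s−ω_c) = −69(ω_r−ω_c),  ω_c=0, ω_r=1
ω_s = 0 − (69/27)(1−0) = -23/9
ω_s/ω_r = -23/9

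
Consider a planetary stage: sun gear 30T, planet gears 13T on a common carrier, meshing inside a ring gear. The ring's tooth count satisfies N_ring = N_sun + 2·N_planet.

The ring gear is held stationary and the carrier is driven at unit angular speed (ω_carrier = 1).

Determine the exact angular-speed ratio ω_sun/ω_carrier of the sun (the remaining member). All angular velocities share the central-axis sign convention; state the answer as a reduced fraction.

N_ring = 30 + 2·13 = 56
30(ω_s−ω_c) = −56(ω_r−ω_c),  ω_r=0, ω_c=1
ω_s = 1 − (56/30)(0−1) = 43/15
ω_s/ω_c = 43/15

43/15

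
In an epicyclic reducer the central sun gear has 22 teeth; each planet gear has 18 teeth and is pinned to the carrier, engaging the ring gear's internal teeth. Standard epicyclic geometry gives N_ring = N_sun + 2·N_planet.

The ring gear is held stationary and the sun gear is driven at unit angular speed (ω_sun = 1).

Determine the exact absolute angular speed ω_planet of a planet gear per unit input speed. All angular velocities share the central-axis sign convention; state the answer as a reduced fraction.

-11/18

N_ring = 22 + 2·18 = 58
22(ω_s−ω_c) = −58(ω_r−ω_c),  ω_r=0, ω_s=1
22(1−ω_c) = −58(0−ω_c)  ⇒  80ω_c = 22  ⇒  ω_c = 11/40
sun–planet: 22·(1−11/40) = −18·(ω_p−ω_c)  ⇒  ω_p−ω_c = −(22/18)·(29/40) = -319/360
ω_p = 11/40 − 319/360 = -11/18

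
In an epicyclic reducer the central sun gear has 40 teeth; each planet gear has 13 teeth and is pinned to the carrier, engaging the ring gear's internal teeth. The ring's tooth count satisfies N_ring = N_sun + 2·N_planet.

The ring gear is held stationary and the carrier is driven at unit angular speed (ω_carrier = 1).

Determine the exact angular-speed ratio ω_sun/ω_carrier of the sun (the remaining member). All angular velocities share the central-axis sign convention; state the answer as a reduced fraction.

53/20

N_ring = 40 + 2·13 = 66
40(ω_s−ω_c) = −66(ω_r−ω_c),  ω_r=0, ω_c=1
ω_s = 1 − (66/40)(0−1) = 53/20
ω_s/ω_c = 53/20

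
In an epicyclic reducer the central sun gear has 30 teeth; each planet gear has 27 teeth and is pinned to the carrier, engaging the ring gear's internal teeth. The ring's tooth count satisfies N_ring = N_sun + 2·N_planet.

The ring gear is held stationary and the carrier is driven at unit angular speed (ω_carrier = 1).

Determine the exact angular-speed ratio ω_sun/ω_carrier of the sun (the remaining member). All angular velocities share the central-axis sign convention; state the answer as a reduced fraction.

19/5

N_ring = 30 + 2·27 = 84
30(ω_s−ω_c) = −84(ω_r−ω_c),  ω_r=0, ω_c=1
ω_s = 1 − (84/30)(0−1) = 19/5
ω_s/ω_c = 19/5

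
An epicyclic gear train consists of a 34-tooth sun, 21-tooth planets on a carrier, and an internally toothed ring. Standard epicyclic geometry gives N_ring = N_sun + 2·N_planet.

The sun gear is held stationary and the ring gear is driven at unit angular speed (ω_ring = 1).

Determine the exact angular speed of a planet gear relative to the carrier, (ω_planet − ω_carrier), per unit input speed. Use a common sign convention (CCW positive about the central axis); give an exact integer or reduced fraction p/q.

N_ring = 34 + 2·21 = 76
34(ω_s−ω_c) = −76(ω_r−ω_c),  ω_s=0, ω_r=1
34(0−ω_c) = −76(1−ω_c)  ⇒  110ω_c = 76  ⇒  ω_c = 38/55
sun–planet: 34·(0−38/55) = −21·(ω_p−ω_c)  ⇒  ω_p−ω_c = −(34/21)·(-38/55) = 1292/1155

1292/1155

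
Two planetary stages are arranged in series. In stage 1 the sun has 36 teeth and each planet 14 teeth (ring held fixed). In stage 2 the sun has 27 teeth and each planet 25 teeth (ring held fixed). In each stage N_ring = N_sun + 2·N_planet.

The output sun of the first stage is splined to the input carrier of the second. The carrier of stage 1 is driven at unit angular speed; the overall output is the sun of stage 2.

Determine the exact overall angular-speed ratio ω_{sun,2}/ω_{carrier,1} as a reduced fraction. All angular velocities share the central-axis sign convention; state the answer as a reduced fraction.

2600/243

Stage 1: N_ring = 36 + 2·14 = 64
Stage 1: 36(ω_s−ω_c) = −64(ω_r−ω_c),  ω_r=0, ω_c=1
Stage 1: ω_s = 1 − (64/36)(0−1) = 25/9
  ⇒ ω_s¹/ω_c¹ = 25/9
Stage 2: N_ring = 27 + 2·25 = 77
Stage 2: 27(ω_s−ω_c) = −77(ω_r−ω_c),  ω_r=0, ω_c=1
Stage 2: ω_s = 1 − (77/27)(0−1) = 104/27
  ⇒ ω_s²/ω_c² = 104/27
Coupling ω_c² = ω_s¹ ⇒ overall = 25/9 × 104/27 = 2600/243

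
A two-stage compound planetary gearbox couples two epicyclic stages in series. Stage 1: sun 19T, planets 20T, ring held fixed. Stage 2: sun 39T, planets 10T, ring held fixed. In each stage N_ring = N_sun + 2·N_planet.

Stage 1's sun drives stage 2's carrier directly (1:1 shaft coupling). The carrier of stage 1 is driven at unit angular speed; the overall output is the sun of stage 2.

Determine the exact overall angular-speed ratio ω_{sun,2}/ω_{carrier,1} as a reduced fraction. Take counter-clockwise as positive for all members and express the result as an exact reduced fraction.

196/19

Stage 1: N_ring = 19 + 2·20 = 59
Stage 1: 19(ω_s−ω_c) = −59(ω_r−ω_c),  ω_r=0, ω_c=1
Stage 1: ω_s = 1 − (59/19)(0−1) = 78/19
  ⇒ ω_s¹/ω_c¹ = 78/19
Stage 2: N_ring = 39 + 2·10 = 59
Stage 2: 39(ω_s−ω_c) = −59(ω_r−ω_c),  ω_r=0, ω_c=1
Stage 2: ω_s = 1 − (59/39)(0−1) = 98/39
  ⇒ ω_s²/ω_c² = 98/39
Coupling ω_c² = ω_s¹ ⇒ overall = 78/19 × 98/39 = 196/19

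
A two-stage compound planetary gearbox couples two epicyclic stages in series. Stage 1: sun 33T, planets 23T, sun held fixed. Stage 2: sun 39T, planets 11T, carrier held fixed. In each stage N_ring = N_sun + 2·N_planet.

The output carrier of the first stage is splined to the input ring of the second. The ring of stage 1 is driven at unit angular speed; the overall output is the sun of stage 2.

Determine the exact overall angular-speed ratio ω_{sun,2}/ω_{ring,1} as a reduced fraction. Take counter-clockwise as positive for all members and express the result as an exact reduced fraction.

Stage 1: N_ring = 33 + 2·23 = 79
Stage 1: 33(ω_s−ω_c) = −79(ω_r−ω_c),  ω_s=0, ω_r=1
Stage 1: 33(0−ω_c) = −79(1−ω_c)  ⇒  112ω_c = 79  ⇒  ω_c = 79/112
  ⇒ ω_c¹/ω_r¹ = 79/112
Stage 2: N_ring = 39 + 2·11 = 61
Stage 2: 39(ω_s−ω_c) = −61(ω_r−ω_c),  ω_c=0, ω_r=1
Stage 2: ω_s = 0 − (61/39)(1−0) = -61/39
  ⇒ ω_s²/ω_r² = -61/39
Coupling ω_r² = ω_c¹ ⇒ overall = 79/112 × -61/39 = -4819/4368

-4819/4368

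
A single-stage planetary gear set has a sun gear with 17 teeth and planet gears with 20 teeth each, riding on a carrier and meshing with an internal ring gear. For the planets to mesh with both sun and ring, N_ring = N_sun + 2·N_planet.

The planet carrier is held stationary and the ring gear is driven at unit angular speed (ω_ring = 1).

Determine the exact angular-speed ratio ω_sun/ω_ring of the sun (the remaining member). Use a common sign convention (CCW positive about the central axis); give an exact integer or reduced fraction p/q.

-57/17

N_ring = 17 + 2·20 = 57
17(ω_s−ω_c) = −57(ω_r−ω_c),  ω_c=0, ω_r=1
ω_s = 0 − (57/17)(1−0) = -57/17
ω_s/ω_r = -57/17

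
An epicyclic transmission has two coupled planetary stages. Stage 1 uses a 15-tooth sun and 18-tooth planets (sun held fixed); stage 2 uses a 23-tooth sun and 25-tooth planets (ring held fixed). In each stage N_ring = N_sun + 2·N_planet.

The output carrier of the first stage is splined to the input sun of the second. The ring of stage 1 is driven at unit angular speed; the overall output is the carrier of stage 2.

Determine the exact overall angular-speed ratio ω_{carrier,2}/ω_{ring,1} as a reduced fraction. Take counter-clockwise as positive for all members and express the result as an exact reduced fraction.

391/2112

Stage 1: N_ring = 15 + 2·18 = 51
Stage 1: 15(ω_s−ω_c) = −51(ω_r−ω_c),  ω_s=0, ω_r=1
Stage 1: 15(0−ω_c) = −51(1−ω_c)  ⇒  66ω_c = 51  ⇒  ω_c = 17/22
  ⇒ ω_c¹/ω_r¹ = 17/22
Stage 2: N_ring = 23 + 2·25 = 73
Stage 2: 23(ω_s−ω_c) = −73(ω_r−ω_c),  ω_r=0, ω_s=1
Stage 2: 23(1−ω_c) = −73(0−ω_c)  ⇒  96ω_c = 23  ⇒  ω_c = 23/96
  ⇒ ω_c²/ω_s² = 23/96
Coupling ω_s² = ω_c¹ ⇒ overall = 17/22 × 23/96 = 391/2112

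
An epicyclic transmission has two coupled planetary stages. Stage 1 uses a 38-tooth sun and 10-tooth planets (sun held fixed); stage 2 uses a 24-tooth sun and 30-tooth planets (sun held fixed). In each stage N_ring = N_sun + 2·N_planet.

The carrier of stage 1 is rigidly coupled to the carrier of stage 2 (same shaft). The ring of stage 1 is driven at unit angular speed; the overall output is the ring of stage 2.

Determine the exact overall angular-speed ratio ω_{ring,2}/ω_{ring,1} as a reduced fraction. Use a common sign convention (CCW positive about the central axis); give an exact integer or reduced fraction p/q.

87/112

Stage 1: N_ring = 38 + 2·10 = 58
Stage 1: 38(ω_s−ω_c) = −58(ω_r−ω_c),  ω_s=0, ω_r=1
Stage 1: 38(0−ω_c) = −58(1−ω_c)  ⇒  96ω_c = 58  ⇒  ω_c = 29/48
  ⇒ ω_c¹/ω_r¹ = 29/48
Stage 2: N_ring = 24 + 2·30 = 84
Stage 2: 24(ω_s−ω_c) = −84(ω_r−ω_c),  ω_s=0, ω_c=1
Stage 2: ω_r = 1 − (24/84)(0−1) = 9/7
  ⇒ ω_r²/ω_c² = 9/7
Coupling ω_c² = ω_c¹ ⇒ overall = 29/48 × 9/7 = 87/112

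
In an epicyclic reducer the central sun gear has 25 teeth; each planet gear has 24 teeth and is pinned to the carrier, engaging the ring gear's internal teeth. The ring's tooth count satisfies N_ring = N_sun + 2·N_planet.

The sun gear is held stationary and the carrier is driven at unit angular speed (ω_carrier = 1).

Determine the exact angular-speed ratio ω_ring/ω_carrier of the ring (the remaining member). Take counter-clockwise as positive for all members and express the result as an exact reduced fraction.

98/73

N_ring = 25 + 2·24 = 73
25(ω_s−ω_c) = −73(ω_r−ω_c),  ω_s=0, ω_c=1
ω_r = 1 − (25/73)(0−1) = 98/73
ω_r/ω_c = 98/73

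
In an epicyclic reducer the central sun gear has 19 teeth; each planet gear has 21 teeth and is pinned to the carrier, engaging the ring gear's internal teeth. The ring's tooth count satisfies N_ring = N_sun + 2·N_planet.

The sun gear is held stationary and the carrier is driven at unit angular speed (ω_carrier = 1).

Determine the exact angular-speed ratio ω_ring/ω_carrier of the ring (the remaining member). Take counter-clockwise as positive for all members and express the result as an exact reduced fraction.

N_ring = 19 + 2·21 = 61
19(ω_s−ω_c) = −61(ω_r−ω_c),  ω_s=0, ω_c=1
ω_r = 1 − (19/61)(0−1) = 80/61
ω_r/ω_c = 80/61

80/61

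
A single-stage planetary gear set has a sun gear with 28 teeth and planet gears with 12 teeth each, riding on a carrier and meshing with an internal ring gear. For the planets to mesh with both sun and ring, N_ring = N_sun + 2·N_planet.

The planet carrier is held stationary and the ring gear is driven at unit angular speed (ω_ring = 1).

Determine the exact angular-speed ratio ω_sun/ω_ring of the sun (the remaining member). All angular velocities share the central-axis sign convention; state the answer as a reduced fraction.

N_ring = 28 + 2·12 = 52
28(ω_s−ω_c) = −52(ω_r−ω_c),  ω_c=0, ω_r=1
ω_s = 0 − (52/28)(1−0) = -13/7
ω_s/ω_r = -13/7

-13/7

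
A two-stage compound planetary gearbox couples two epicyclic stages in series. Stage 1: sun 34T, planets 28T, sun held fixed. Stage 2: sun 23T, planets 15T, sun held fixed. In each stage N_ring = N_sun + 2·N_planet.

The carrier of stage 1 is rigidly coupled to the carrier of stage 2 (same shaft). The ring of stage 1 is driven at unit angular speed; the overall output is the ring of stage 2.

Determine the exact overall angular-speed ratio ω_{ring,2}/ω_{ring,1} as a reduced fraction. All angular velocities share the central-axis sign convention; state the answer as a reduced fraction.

Stage 1: N_ring = 34 + 2·28 = 90
Stage 1: 34(ω_s−ω_c) = −90(ω_r−ω_c),  ω_s=0, ω_r=1
Stage 1: 34(0−ω_c) = −90(1−ω_c)  ⇒  124ω_c = 90  ⇒  ω_c = 45/62
  ⇒ ω_c¹/ω_r¹ = 45/62
Stage 2: N_ring = 23 + 2·15 = 53
Stage 2: 23(ω_s−ω_c) = −53(ω_r−ω_c),  ω_s=0, ω_c=1
Stage 2: ω_r = 1 − (23/53)(0−1) = 76/53
  ⇒ ω_r²/ω_c² = 76/53
Coupling ω_c² = ω_c¹ ⇒ overall = 45/62 × 76/53 = 1710/1643

1710/1643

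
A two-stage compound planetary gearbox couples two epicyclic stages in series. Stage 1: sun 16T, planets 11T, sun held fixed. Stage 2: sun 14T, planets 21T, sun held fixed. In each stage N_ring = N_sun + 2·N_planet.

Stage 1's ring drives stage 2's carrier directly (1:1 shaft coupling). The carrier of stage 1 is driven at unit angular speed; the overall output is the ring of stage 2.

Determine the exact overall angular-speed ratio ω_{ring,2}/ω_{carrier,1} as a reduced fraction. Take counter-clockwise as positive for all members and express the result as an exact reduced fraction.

135/76

Stage 1: N_ring = 16 + 2·11 = 38
Stage 1: 16(ω_s−ω_c) = −38(ω_r−ω_c),  ω_s=0, ω_c=1
Stage 1: ω_r = 1 − (16/38)(0−1) = 27/19
  ⇒ ω_r¹/ω_c¹ = 27/19
Stage 2: N_ring = 14 + 2·21 = 56
Stage 2: 14(ω_s−ω_c) = −56(ω_r−ω_c),  ω_s=0, ω_c=1
Stage 2: ω_r = 1 − (14/56)(0−1) = 5/4
  ⇒ ω_r²/ω_c² = 5/4
Coupling ω_c² = ω_r¹ ⇒ overall = 27/19 × 5/4 = 135/76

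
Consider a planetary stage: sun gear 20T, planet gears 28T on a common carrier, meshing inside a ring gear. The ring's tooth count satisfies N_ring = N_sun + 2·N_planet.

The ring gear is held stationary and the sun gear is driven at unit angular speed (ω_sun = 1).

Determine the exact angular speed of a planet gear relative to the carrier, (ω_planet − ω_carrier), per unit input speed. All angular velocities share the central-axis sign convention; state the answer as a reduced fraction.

N_ring = 20 + 2·28 = 76
20(ω_s−ω_c) = −76(ω_r−ω_c),  ω_r=0, ω_s=1
20(1−ω_c) = −76(0−ω_c)  ⇒  96ω_c = 20  ⇒  ω_c = 5/24
sun–planet: 20·(1−5/24) = −28·(ω_p−ω_c)  ⇒  ω_p−ω_c = −(20/28)·(19/24) = -95/168

-95/168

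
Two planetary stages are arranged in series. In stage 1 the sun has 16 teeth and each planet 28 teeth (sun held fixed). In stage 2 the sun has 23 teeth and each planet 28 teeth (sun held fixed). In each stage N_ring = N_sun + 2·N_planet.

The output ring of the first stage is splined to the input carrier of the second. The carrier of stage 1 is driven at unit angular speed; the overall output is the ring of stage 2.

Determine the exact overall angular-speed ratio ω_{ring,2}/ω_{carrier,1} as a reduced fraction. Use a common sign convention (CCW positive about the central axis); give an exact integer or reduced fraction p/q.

Stage 1: N_ring = 16 + 2·28 = 72
Stage 1: 16(ω_s−ω_c) = −72(ω_r−ω_c),  ω_s=0, ω_c=1
Stage 1: ω_r = 1 − (16/72)(0−1) = 11/9
  ⇒ ω_r¹/ω_c¹ = 11/9
Stage 2: N_ring = 23 + 2·28 = 79
Stage 2: 23(ω_s−ω_c) = −79(ω_r−ω_c),  ω_s=0, ω_c=1
Stage 2: ω_r = 1 − (23/79)(0−1) = 102/79
  ⇒ ω_r²/ω_c² = 102/79
Coupling ω_c² = ω_r¹ ⇒ overall = 11/9 × 102/79 = 374/237

374/237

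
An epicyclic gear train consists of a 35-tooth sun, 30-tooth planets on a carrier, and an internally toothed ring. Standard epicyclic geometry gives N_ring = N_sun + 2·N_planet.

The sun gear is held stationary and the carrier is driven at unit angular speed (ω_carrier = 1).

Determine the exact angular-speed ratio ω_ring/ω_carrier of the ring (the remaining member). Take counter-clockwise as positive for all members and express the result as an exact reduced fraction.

26/19

N_ring = 35 + 2·30 = 95
35(ω_s−ω_c) = −95(ω_r−ω_c),  ω_s=0, ω_c=1
ω_r = 1 − (35/95)(0−1) = 26/19
ω_r/ω_c = 26/19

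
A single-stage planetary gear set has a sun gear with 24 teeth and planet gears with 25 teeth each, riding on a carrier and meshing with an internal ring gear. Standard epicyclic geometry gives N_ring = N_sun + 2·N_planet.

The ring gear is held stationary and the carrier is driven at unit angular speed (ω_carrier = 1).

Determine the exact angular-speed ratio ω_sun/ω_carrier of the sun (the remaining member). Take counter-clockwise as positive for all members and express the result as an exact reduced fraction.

49/12

N_ring = 24 + 2·25 = 74
24(ω_s−ω_c) = −74(ω_r−ω_c),  ω_r=0, ω_c=1
ω_s = 1 − (74/24)(0−1) = 49/12
ω_s/ω_c = 49/12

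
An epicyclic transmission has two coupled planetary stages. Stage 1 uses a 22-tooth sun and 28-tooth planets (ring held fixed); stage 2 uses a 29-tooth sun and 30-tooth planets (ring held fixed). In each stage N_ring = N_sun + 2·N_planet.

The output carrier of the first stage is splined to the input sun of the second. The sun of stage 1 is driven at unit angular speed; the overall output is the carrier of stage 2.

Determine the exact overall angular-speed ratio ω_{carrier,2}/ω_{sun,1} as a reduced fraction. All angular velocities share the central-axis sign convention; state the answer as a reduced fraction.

319/5900

Stage 1: N_ring = 22 + 2·28 = 78
Stage 1: 22(ω_s−ω_c) = −78(ω_r−ω_c),  ω_r=0, ω_s=1
Stage 1: 22(1−ω_c) = −78(0−ω_c)  ⇒  100ω_c = 22  ⇒  ω_c = 11/50
  ⇒ ω_c¹/ω_s¹ = 11/50
Stage 2: N_ring = 29 + 2·30 = 89
Stage 2: 29(ω_s−ω_c) = −89(ω_r−ω_c),  ω_r=0, ω_s=1
Stage 2: 29(1−ω_c) = −89(0−ω_c)  ⇒  118ω_c = 29  ⇒  ω_c = 29/118
  ⇒ ω_c²/ω_s² = 29/118
Coupling ω_s² = ω_c¹ ⇒ overall = 11/50 × 29/118 = 319/5900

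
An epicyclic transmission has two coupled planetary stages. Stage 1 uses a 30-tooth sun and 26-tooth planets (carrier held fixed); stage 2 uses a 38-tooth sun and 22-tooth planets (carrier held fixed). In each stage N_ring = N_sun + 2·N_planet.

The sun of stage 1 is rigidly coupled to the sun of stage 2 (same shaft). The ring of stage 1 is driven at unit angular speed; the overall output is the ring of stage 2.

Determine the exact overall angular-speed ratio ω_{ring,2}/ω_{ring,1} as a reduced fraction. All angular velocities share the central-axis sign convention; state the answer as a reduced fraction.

19/15

Stage 1: N_ring = 30 + 2·26 = 82
Stage 1: 30(ω_s−ω_c) = −82(ω_r−ω_c),  ω_c=0, ω_r=1
Stage 1: ω_s = 0 − (82/30)(1−0) = -41/15
  ⇒ ω_s¹/ω_r¹ = -41/15
Stage 2: N_ring = 38 + 2·22 = 82
Stage 2: 38(ω_s−ω_c) = −82(ω_r−ω_c),  ω_c=0, ω_s=1
Stage 2: ω_r = 0 − (38/82)(1−0) = -19/41
  ⇒ ω_r²/ω_s² = -19/41
Coupling ω_s² = ω_s¹ ⇒ overall = -41/15 × -19/41 = 19/15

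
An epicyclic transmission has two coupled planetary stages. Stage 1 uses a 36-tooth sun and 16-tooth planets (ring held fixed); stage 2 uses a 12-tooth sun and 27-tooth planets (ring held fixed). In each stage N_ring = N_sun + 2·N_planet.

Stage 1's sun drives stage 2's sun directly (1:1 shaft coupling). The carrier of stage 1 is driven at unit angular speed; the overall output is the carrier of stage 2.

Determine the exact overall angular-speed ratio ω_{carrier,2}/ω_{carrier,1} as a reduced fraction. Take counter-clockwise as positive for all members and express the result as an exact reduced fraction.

4/9

Stage 1: N_ring = 36 + 2·16 = 68
Stage 1: 36(ω_s−ω_c) = −68(ω_r−ω_c),  ω_r=0, ω_c=1
Stage 1: ω_s = 1 − (68/36)(0−1) = 26/9
  ⇒ ω_s¹/ω_c¹ = 26/9
Stage 2: N_ring = 12 + 2·27 = 66
Stage 2: 12(ω_s−ω_c) = −66(ω_r−ω_c),  ω_r=0, ω_s=1
Stage 2: 12(1−ω_c) = −66(0−ω_c)  ⇒  78ω_c = 12  ⇒  ω_c = 2/13
  ⇒ ω_c²/ω_s² = 2/13
Coupling ω_s² = ω_s¹ ⇒ overall = 26/9 × 2/13 = 4/9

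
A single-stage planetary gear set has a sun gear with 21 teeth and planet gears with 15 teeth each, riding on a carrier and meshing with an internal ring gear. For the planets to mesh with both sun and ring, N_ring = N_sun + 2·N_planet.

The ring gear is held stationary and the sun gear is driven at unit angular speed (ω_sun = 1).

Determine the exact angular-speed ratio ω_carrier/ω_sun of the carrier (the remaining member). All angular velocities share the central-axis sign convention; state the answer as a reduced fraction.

7/24

N_ring = 21 + 2·15 = 51
21(ω_s−ω_c) = −51(ω_r−ω_c),  ω_r=0, ω_s=1
21(1−ω_c) = −51(0−ω_c)  ⇒  72ω_c = 21  ⇒  ω_c = 7/24
ω_c/ω_s = 7/24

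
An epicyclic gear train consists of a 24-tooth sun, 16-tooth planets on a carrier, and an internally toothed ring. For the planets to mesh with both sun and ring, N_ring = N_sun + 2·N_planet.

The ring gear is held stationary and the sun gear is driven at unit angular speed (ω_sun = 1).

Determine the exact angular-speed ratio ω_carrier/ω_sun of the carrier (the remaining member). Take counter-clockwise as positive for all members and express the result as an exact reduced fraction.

N_ring = 24 + 2·16 = 56
24(ω_s−ω_c) = −56(ω_r−ω_c),  ω_r=0, ω_s=1
24(1−ω_c) = −56(0−ω_c)  ⇒  80ω_c = 24  ⇒  ω_c = 3/10
ω_c/ω_s = 3/10

3/10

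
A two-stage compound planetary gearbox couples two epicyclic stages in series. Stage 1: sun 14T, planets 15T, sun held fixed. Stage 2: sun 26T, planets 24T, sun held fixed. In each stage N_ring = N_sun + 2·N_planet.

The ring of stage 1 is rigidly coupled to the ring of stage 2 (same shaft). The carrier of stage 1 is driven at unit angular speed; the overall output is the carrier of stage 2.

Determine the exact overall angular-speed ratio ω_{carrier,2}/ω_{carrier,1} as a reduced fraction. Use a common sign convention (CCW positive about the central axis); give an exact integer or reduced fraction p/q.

1073/1100

Stage 1: N_ring = 14 + 2·15 = 44
Stage 1: 14(ω_s−ω_c) = −44(ω_r−ω_c),  ω_s=0, ω_c=1
Stage 1: ω_r = 1 − (14/44)(0−1) = 29/22
  ⇒ ω_r¹/ω_c¹ = 29/22
Stage 2: N_ring = 26 + 2·24 = 74
Stage 2: 26(ω_s−ω_c) = −74(ω_r−ω_c),  ω_s=0, ω_r=1
Stage 2: 26(0−ω_c) = −74(1−ω_c)  ⇒  100ω_c = 74  ⇒  ω_c = 37/50
  ⇒ ω_c²/ω_r² = 37/50
Coupling ω_r² = ω_r¹ ⇒ overall = 29/22 × 37/50 = 1073/1100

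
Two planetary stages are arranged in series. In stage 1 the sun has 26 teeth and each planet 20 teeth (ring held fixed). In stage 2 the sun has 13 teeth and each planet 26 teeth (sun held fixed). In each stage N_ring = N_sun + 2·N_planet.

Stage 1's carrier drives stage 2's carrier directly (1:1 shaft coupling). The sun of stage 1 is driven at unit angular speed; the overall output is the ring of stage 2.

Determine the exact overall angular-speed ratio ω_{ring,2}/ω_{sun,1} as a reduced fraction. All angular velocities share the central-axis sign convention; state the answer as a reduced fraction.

Stage 1: N_ring = 26 + 2·20 = 66
Stage 1: 26(ω_s−ω_c) = −66(ω_r−ω_c),  ω_r=0, ω_s=1
Stage 1: 26(1−ω_c) = −66(0−ω_c)  ⇒  92ω_c = 26  ⇒  ω_c = 13/46
  ⇒ ω_c¹/ω_s¹ = 13/46
Stage 2: N_ring = 13 + 2·26 = 65
Stage 2: 13(ω_s−ω_c) = −65(ω_r−ω_c),  ω_s=0, ω_c=1
Stage 2: ω_r = 1 − (13/65)(0−1) = 6/5
  ⇒ ω_r²/ω_c² = 6/5
Coupling ω_c² = ω_c¹ ⇒ overall = 13/46 × 6/5 = 39/115

39/115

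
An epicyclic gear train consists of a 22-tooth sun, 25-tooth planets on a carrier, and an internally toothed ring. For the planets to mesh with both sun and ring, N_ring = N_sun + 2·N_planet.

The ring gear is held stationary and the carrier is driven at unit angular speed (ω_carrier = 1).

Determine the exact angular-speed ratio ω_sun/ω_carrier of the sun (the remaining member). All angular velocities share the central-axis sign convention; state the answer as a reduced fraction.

47/11

N_ring = 22 + 2·25 = 72
22(ω_s−ω_c) = −72(ω_r−ω_c),  ω_r=0, ω_c=1
ω_s = 1 − (72/22)(0−1) = 47/11
ω_s/ω_c = 47/11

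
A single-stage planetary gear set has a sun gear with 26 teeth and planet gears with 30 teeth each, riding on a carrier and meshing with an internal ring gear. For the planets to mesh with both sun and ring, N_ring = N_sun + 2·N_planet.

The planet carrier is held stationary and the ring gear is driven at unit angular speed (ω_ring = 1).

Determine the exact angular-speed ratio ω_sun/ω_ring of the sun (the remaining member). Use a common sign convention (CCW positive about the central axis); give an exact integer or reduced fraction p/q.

-43/13

N_ring = 26 + 2·30 = 86
26(ω_s−ω_c) = −86(ω_r−ω_c),  ω_c=0, ω_r=1
ω_s = 0 − (86/26)(1−0) = -43/13
ω_s/ω_r = -43/13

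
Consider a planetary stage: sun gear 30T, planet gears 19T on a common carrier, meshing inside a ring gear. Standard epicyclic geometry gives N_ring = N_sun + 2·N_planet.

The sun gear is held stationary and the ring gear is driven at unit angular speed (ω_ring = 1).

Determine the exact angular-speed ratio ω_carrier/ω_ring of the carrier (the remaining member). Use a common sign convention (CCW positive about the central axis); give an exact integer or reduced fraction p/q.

N_ring = 30 + 2·19 = 68
30(ω_s−ω_c) = −68(ω_r−ω_c),  ω_s=0, ω_r=1
30(0−ω_c) = −68(1−ω_c)  ⇒  98ω_c = 68  ⇒  ω_c = 34/49
ω_c/ω_r = 34/49

34/49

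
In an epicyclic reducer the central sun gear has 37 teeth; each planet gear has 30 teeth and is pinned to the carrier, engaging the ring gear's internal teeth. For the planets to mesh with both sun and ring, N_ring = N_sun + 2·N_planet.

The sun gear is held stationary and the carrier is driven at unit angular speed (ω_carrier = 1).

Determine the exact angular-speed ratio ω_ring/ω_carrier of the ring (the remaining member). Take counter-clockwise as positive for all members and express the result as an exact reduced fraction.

N_ring = 37 + 2·30 = 97
37(ω_s−ω_c) = −97(ω_r−ω_c),  ω_s=0, ω_c=1
ω_r = 1 − (37/97)(0−1) = 134/97
ω_r/ω_c = 134/97

134/97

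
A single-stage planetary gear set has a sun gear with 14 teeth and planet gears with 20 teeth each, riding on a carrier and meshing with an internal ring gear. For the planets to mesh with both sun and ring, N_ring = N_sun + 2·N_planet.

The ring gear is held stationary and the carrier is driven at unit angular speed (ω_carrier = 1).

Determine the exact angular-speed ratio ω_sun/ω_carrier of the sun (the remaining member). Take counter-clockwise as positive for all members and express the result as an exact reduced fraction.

34/7

N_ring = 14 + 2·20 = 54
14(ω_s−ω_c) = −54(ω_r−ω_c),  ω_r=0, ω_c=1
ω_s = 1 − (54/14)(0−1) = 34/7
ω_s/ω_c = 34/7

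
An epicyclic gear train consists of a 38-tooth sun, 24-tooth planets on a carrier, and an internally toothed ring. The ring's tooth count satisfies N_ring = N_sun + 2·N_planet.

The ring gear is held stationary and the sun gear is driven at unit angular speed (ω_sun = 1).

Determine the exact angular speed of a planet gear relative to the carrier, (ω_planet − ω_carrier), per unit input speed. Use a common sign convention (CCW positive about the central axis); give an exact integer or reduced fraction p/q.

-817/744

N_ring = 38 + 2·24 = 86
38(ω_s−ω_c) = −86(ω_r−ω_c),  ω_r=0, ω_s=1
38(1−ω_c) = −86(0−ω_c)  ⇒  124ω_c = 38  ⇒  ω_c = 19/62
sun–planet: 38·(1−19/62) = −24·(ω_p−ω_c)  ⇒  ω_p−ω_c = −(38/24)·(43/62) = -817/744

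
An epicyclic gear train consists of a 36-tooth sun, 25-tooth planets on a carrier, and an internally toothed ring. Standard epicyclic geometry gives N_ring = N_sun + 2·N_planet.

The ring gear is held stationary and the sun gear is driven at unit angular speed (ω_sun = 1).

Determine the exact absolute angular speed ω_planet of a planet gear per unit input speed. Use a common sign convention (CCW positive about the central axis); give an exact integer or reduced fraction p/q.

-18/25

N_ring = 36 + 2·25 = 86
36(ω_s−ω_c) = −86(ω_r−ω_c),  ω_r=0, ω_s=1
36(1−ω_c) = −86(0−ω_c)  ⇒  122ω_c = 36  ⇒  ω_c = 18/61
sun–planet: 36·(1−18/61) = −25·(ω_p−ω_c)  ⇒  ω_p−ω_c = −(36/25)·(43/61) = -1548/1525
ω_p = 18/61 − 1548/1525 = -18/25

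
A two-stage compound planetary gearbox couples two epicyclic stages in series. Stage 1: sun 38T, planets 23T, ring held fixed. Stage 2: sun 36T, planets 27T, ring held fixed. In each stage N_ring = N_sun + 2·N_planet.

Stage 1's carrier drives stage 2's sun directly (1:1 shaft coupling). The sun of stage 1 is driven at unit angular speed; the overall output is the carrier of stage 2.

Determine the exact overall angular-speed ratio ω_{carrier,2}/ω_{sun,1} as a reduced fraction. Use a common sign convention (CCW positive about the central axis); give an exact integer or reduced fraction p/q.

38/427

Stage 1: N_ring = 38 + 2·23 = 84
Stage 1: 38(ω_s−ω_c) = −84(ω_r−ω_c),  ω_r=0, ω_s=1
Stage 1: 38(1−ω_c) = −84(0−ω_c)  ⇒  122ω_c = 38  ⇒  ω_c = 19/61
  ⇒ ω_c¹/ω_s¹ = 19/61
Stage 2: N_ring = 36 + 2·27 = 90
Stage 2: 36(ω_s−ω_c) = −90(ω_r−ω_c),  ω_r=0, ω_s=1
Stage 2: 36(1−ω_c) = −90(0−ω_c)  ⇒  126ω_c = 36  ⇒  ω_c = 2/7
  ⇒ ω_c²/ω_s² = 2/7
Coupling ω_s² = ω_c¹ ⇒ overall = 19/61 × 2/7 = 38/427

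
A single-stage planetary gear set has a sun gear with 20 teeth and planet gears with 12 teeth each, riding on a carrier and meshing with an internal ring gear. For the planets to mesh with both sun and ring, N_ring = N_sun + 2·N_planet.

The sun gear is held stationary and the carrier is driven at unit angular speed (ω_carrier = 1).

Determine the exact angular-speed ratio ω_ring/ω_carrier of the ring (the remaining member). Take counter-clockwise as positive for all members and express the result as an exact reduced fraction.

N_ring = 20 + 2·12 = 44
20(ω_s−ω_c) = −44(ω_r−ω_c),  ω_s=0, ω_c=1
ω_r = 1 − (20/44)(0−1) = 16/11
ω_r/ω_c = 16/11

16/11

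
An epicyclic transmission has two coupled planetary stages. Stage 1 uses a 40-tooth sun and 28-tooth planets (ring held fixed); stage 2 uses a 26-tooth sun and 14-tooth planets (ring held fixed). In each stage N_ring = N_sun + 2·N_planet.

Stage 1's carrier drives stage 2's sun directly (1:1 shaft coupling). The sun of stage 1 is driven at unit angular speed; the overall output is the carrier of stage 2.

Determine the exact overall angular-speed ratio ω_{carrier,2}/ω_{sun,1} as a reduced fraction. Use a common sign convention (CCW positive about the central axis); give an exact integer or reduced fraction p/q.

13/136

Stage 1: N_ring = 40 + 2·28 = 96
Stage 1: 40(ω_s−ω_c) = −96(ω_r−ω_c),  ω_r=0, ω_s=1
Stage 1: 40(1−ω_c) = −96(0−ω_c)  ⇒  136ω_c = 40  ⇒  ω_c = 5/17
  ⇒ ω_c¹/ω_s¹ = 5/17
Stage 2: N_ring = 26 + 2·14 = 54
Stage 2: 26(ω_s−ω_c) = −54(ω_r−ω_c),  ω_r=0, ω_s=1
Stage 2: 26(1−ω_c) = −54(0−ω_c)  ⇒  80ω_c = 26  ⇒  ω_c = 13/40
  ⇒ ω_c²/ω_s² = 13/40
Coupling ω_s² = ω_c¹ ⇒ overall = 5/17 × 13/40 = 13/136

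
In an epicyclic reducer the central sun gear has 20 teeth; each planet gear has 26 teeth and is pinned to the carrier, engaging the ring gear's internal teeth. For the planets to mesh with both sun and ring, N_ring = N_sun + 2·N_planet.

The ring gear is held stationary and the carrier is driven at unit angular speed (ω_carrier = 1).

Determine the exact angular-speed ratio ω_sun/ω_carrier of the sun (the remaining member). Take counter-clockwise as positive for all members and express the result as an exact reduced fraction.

23/5

N_ring = 20 + 2·26 = 72
20(ω_s−ω_c) = −72(ω_r−ω_c),  ω_r=0, ω_c=1
ω_s = 1 − (72/20)(0−1) = 23/5
ω_s/ω_c = 23/5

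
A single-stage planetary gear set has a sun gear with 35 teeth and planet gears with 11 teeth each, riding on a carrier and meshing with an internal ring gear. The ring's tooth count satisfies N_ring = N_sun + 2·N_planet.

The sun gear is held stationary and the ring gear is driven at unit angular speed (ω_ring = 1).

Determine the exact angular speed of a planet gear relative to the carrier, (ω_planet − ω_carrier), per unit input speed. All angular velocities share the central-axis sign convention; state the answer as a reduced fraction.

1995/1012

N_ring = 35 + 2·11 = 57
35(ω_s−ω_c) = −57(ω_r−ω_c),  ω_s=0, ω_r=1
35(0−ω_c) = −57(1−ω_c)  ⇒  92ω_c = 57  ⇒  ω_c = 57/92
sun–planet: 35·(0−57/92) = −11·(ω_p−ω_c)  ⇒  ω_p−ω_c = −(35/11)·(-57/92) = 1995/1012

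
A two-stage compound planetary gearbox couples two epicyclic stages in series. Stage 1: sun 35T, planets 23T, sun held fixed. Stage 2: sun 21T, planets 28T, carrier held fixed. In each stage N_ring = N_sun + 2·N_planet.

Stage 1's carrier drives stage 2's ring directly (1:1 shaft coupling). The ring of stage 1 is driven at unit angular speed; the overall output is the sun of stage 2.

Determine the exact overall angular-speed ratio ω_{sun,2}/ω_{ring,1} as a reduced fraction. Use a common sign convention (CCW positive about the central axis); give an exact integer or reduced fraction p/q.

Stage 1: N_ring = 35 + 2·23 = 81
Stage 1: 35(ω_s−ω_c) = −81(ω_r−ω_c),  ω_s=0, ω_r=1
Stage 1: 35(0−ω_c) = −81(1−ω_c)  ⇒  116ω_c = 81  ⇒  ω_c = 81/116
  ⇒ ω_c¹/ω_r¹ = 81/116
Stage 2: N_ring = 21 + 2·28 = 77
Stage 2: 21(ω_s−ω_c) = −77(ω_r−ω_c),  ω_c=0, ω_r=1
Stage 2: ω_s = 0 − (77/21)(1−0) = -11/3
  ⇒ ω_s²/ω_r² = -11/3
Coupling ω_r² = ω_c¹ ⇒ overall = 81/116 × -11/3 = -297/116

-297/116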